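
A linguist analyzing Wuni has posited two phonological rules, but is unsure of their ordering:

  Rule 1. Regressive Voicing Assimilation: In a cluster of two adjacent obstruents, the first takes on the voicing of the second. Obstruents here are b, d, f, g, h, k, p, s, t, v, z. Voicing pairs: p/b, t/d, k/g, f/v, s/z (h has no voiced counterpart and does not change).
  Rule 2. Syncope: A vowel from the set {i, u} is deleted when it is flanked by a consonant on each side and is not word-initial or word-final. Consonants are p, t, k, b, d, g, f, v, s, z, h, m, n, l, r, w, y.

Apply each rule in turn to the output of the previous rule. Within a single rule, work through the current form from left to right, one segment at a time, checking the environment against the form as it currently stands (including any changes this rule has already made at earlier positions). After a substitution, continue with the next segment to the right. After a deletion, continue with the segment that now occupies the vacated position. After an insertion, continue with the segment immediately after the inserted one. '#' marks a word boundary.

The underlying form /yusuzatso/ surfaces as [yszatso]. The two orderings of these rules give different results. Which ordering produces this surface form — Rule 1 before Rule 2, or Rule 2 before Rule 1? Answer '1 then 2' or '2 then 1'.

1 then 2

Order 1 then 2:
  1 Regressive Voicing Assimilation: no change — [yusuzatso]
  2 Syncope: [yusuzatso] → [yszatso]
  result: [yszatso]
Order 2 then 1:
  2 Syncope: [yusuzatso] → [yszatso]
  1 Regressive Voicing Assimilation: [yszatso] → [yzzatso]
  result: [yzzatso]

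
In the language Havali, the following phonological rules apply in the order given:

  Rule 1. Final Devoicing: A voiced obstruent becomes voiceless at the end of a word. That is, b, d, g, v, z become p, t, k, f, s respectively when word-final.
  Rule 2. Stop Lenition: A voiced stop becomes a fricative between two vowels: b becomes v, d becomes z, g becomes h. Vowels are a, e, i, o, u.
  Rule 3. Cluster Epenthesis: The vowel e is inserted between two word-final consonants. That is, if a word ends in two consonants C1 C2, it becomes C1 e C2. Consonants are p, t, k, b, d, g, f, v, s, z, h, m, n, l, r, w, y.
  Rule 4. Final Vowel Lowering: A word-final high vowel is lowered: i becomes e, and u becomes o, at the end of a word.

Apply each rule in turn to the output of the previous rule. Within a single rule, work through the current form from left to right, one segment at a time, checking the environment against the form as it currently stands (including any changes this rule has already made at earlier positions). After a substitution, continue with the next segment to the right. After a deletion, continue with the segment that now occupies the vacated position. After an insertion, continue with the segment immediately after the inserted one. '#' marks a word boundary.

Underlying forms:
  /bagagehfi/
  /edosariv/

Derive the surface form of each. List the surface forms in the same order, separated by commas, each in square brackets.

/bagagehfi/:
  Rule 1 Final Devoicing: no change — [bagagehfi]
  Rule 2 Stop Lenition: [bagagehfi] → [bahahehfi]
  Rule 3 Cluster Epenthesis: no change — [bahahehfi]
  Rule 4 Final Vowel Lowering: [bahahehfi] → [bahahehfe]
/edosariv/:
  Rule 1 Final Devoicing: [edosariv] → [edosarif]
  Rule 2 Stop Lenition: [edosarif] → [ezosarif]
  Rule 3 Cluster Epenthesis: no change — [ezosarif]
  Rule 4 Final Vowel Lowering: no change — [ezosarif]

[bahahehfe], [ezosarif]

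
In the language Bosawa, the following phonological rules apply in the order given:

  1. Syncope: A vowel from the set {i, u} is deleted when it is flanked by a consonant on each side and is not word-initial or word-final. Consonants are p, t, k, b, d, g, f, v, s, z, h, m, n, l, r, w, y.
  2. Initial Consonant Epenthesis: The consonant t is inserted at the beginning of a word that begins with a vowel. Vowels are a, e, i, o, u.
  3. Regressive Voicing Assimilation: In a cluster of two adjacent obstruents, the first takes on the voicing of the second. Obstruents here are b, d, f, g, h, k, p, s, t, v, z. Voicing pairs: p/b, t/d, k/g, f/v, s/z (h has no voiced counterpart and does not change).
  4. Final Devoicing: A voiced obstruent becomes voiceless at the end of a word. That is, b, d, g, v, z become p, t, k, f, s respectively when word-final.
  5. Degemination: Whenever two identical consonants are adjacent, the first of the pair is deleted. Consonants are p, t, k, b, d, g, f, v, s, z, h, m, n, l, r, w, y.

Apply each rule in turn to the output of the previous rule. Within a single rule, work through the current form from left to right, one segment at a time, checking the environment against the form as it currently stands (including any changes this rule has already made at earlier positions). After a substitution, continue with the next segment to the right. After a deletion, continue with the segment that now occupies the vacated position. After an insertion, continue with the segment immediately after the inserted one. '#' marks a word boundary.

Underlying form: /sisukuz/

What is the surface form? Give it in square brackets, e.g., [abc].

1 Syncope: [sisukuz] → [sskz]
2 Initial Consonant Epenthesis: no change — [sskz]
3 Regressive Voicing Assimilation: [sskz] → [ssgz]
4 Final Devoicing: [ssgz] → [ssgs]
5 Degemination: [ssgs] → [sgs]

[sgs]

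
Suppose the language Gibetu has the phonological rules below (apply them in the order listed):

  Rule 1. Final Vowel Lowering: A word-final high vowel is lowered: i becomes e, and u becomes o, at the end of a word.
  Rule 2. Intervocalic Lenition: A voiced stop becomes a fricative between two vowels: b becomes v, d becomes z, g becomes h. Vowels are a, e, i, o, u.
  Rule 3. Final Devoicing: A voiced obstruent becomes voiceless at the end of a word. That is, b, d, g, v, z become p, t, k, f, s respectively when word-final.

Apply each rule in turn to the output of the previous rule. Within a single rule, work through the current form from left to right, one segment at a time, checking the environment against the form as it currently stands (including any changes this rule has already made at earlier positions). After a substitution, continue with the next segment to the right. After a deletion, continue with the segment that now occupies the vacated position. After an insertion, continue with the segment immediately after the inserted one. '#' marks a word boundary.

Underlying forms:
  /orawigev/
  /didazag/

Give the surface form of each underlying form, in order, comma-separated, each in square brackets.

[orawihef], [dizazak]

/orawigev/:
  Rule 1 Final Vowel Lowering: no change — [orawigev]
  Rule 2 Intervocalic Lenition: [orawigev] → [orawihev]
  Rule 3 Final Devoicing: [orawihev] → [orawihef]
/didazag/:
  Rule 1 Final Vowel Lowering: no change — [didazag]
  Rule 2 Intervocalic Lenition: [didazag] → [dizazag]
  Rule 3 Final Devoicing: [dizazag] → [dizazak]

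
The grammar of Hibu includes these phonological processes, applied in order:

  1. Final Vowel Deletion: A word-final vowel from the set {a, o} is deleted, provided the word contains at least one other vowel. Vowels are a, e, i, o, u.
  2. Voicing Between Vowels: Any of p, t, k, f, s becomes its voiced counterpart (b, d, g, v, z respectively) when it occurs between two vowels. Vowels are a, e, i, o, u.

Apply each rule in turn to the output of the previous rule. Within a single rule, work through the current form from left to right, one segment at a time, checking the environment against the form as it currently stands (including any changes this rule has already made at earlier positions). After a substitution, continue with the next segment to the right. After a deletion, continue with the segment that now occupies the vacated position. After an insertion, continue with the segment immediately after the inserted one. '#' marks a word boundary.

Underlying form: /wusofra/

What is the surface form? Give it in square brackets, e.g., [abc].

[wuzofr]

1 Final Vowel Deletion: [wusofra] → [wusofr]
2 Voicing Between Vowels: [wusofr] → [wuzofr]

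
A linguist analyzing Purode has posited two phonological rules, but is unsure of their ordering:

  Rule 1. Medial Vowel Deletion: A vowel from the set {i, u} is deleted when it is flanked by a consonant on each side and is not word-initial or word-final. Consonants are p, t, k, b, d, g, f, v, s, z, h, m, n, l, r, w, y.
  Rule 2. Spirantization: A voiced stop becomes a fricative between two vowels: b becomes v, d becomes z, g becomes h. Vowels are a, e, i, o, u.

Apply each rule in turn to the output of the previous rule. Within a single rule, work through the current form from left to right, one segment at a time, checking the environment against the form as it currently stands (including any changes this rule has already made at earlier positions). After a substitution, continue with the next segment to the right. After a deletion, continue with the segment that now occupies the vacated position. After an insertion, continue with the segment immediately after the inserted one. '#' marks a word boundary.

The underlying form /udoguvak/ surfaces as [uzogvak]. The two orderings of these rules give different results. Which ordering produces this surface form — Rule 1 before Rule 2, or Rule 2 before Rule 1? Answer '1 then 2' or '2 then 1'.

Order 1 then 2:
  1 Medial Vowel Deletion: [udoguvak] → [udogvak]
  2 Spirantization: [udogvak] → [uzogvak]
  result: [uzogvak]
Order 2 then 1:
  2 Spirantization: [udoguvak] → [uzohuvak]
  1 Medial Vowel Deletion: [uzohuvak] → [uzohvak]
  result: [uzohvak]

1 then 2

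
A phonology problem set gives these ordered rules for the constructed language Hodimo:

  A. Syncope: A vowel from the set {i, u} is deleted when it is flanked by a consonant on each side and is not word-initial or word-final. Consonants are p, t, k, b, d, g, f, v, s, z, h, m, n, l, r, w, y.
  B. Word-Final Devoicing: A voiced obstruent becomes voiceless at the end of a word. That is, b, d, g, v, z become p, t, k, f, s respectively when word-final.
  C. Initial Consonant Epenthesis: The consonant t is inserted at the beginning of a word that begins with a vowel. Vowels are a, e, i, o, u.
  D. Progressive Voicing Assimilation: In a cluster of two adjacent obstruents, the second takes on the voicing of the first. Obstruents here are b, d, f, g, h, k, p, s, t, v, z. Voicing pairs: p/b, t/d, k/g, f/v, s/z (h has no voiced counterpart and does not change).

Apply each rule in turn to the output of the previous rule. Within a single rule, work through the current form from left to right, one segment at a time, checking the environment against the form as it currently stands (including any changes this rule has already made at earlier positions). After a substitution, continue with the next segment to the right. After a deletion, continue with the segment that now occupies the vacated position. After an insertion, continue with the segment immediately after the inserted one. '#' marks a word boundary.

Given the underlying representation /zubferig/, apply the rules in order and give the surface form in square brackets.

A Syncope: [zubferig] → [zbferg]
B Word-Final Devoicing: [zbferg] → [zbferk]
C Initial Consonant Epenthesis: no change — [zbferk]
D Progressive Voicing Assimilation: [zbferk] → [zbverk]

[zbverk]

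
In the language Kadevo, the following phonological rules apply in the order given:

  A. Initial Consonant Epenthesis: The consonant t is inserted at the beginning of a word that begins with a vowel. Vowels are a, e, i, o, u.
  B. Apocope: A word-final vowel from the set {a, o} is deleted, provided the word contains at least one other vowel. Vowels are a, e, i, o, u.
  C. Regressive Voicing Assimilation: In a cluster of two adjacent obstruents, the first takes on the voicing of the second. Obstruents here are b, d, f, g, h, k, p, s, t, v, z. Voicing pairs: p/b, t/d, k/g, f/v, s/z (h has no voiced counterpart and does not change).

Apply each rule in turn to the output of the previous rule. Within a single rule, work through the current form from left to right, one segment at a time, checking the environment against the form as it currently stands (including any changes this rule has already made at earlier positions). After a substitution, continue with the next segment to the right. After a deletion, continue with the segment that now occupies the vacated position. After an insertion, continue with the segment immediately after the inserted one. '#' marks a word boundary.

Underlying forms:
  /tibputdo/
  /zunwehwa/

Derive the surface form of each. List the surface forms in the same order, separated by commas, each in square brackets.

[tippudd], [zunwehw]

/tibputdo/:
  A Initial Consonant Epenthesis: no change — [tibputdo]
  B Apocope: [tibputdo] → [tibputd]
  C Regressive Voicing Assimilation: [tibputd] → [tippudd]
/zunwehwa/:
  A Initial Consonant Epenthesis: no change — [zunwehwa]
  B Apocope: [zunwehwa] → [zunwehw]
  C Regressive Voicing Assimilation: no change — [zunwehw]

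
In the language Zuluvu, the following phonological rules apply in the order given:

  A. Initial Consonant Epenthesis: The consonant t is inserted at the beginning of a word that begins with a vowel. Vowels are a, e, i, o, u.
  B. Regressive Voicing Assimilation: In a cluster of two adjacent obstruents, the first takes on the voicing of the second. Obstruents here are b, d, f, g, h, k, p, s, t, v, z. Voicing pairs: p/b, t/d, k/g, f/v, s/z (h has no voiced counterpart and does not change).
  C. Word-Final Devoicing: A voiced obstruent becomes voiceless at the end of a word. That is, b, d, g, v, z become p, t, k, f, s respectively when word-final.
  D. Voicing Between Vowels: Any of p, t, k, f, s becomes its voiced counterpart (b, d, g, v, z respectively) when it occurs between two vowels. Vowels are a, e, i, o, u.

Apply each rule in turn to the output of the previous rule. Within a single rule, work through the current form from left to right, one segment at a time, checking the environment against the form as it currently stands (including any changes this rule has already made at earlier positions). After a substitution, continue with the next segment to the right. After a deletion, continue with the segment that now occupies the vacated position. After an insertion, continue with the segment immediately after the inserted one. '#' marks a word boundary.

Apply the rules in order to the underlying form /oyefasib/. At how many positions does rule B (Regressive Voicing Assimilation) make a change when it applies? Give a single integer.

A Initial Consonant Epenthesis: [oyefasib] → [toyefasib]
B Regressive Voicing Assimilation: no change — [toyefasib]
C Word-Final Devoicing: [toyefasib] → [toyefasip]
D Voicing Between Vowels: [toyefasip] → [toyevazip]
Rule B changed 0 position(s).

0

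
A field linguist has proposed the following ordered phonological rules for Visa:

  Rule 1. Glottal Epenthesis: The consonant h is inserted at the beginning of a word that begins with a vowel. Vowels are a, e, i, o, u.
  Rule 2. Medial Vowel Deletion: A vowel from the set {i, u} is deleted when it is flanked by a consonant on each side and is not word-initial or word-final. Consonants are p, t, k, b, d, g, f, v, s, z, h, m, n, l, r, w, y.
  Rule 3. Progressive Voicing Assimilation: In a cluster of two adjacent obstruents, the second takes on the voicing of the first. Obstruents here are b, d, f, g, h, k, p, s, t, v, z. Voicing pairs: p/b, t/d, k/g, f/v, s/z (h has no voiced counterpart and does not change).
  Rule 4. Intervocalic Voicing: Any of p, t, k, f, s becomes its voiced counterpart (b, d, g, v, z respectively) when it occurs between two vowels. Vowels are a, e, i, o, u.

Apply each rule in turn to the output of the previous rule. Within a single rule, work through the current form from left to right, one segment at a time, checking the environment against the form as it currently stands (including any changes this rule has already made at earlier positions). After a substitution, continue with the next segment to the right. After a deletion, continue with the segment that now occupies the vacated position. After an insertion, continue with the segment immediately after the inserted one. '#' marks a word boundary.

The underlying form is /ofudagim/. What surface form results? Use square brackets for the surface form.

Rule 1 Glottal Epenthesis: [ofudagim] → [hofudagim]
Rule 2 Medial Vowel Deletion: [hofudagim] → [hofdagm]
Rule 3 Progressive Voicing Assimilation: [hofdagm] → [hoftagm]
Rule 4 Intervocalic Voicing: no change — [hoftagm]

[hoftagm]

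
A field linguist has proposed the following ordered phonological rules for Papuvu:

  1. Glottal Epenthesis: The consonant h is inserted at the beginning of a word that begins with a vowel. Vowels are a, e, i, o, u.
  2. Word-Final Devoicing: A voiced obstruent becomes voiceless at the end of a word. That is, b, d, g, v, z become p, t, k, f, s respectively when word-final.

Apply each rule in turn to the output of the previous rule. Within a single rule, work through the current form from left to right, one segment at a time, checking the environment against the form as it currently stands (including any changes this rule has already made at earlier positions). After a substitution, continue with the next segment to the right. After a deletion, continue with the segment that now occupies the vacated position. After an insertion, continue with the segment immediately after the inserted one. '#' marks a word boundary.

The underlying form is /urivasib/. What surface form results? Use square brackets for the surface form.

[hurivasip]

1 Glottal Epenthesis: [urivasib] → [hurivasib]
2 Word-Final Devoicing: [hurivasib] → [hurivasip]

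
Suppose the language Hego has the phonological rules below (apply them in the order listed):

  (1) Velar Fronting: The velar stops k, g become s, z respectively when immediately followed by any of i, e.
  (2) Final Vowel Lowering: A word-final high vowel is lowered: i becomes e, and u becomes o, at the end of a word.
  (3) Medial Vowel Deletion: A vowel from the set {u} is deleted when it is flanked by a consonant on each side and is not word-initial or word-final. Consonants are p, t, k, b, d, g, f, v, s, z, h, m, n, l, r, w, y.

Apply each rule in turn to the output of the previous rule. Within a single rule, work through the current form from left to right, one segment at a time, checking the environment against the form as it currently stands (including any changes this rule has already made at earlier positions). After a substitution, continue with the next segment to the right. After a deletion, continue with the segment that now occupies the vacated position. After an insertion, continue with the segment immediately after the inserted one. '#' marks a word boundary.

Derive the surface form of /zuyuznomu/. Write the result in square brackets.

[zyznomo]

(1) Velar Fronting: no change — [zuyuznomu]
(2) Final Vowel Lowering: [zuyuznomu] → [zuyuznomo]
(3) Medial Vowel Deletion: [zuyuznomo] → [zyznomo]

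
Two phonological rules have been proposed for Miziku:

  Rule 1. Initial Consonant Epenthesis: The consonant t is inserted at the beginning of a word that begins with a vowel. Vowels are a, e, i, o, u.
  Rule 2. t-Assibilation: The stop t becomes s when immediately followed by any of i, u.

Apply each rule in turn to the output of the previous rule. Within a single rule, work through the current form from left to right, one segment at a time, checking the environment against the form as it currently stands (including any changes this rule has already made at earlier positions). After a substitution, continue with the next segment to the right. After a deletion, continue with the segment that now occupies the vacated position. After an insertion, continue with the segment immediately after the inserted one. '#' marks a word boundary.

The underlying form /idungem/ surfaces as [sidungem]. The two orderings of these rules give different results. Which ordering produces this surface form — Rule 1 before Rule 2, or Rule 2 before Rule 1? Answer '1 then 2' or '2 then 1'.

Order 1 then 2:
  1 Initial Consonant Epenthesis: [idungem] → [tidungem]
  2 t-Assibilation: [tidungem] → [sidungem]
  result: [sidungem]
Order 2 then 1:
  2 t-Assibilation: no change — [idungem]
  1 Initial Consonant Epenthesis: [idungem] → [tidungem]
  result: [tidungem]

1 then 2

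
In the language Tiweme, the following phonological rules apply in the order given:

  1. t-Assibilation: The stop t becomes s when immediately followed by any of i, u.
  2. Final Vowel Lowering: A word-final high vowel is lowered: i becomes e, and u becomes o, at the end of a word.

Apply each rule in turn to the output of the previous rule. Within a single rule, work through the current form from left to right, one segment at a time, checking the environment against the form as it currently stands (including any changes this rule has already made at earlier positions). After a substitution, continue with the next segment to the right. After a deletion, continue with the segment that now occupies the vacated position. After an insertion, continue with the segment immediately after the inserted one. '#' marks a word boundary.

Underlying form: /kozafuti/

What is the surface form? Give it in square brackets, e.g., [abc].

1 t-Assibilation: [kozafuti] → [kozafusi]
2 Final Vowel Lowering: [kozafusi] → [kozafuse]

[kozafuse]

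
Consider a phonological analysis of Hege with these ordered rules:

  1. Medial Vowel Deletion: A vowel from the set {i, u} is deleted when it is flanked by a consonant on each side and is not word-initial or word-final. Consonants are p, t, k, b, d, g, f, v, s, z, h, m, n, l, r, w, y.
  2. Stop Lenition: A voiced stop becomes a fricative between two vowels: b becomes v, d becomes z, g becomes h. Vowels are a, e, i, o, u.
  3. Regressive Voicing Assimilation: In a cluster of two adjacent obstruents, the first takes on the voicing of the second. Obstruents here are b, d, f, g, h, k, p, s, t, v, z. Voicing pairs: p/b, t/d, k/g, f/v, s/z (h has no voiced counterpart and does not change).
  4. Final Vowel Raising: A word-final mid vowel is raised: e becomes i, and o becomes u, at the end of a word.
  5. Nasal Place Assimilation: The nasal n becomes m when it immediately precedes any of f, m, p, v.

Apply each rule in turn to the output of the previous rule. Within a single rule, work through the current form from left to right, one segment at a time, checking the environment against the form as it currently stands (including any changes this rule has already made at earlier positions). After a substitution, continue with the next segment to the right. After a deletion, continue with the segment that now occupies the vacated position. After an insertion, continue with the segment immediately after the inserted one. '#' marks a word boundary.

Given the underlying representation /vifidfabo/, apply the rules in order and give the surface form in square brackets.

1 Medial Vowel Deletion: [vifidfabo] → [vfdfabo]
2 Stop Lenition: [vfdfabo] → [vfdfavo]
3 Regressive Voicing Assimilation: [vfdfavo] → [fvtfavo]
4 Final Vowel Raising: [fvtfavo] → [fvtfavu]
5 Nasal Place Assimilation: no change — [fvtfavu]

[fvtfavu]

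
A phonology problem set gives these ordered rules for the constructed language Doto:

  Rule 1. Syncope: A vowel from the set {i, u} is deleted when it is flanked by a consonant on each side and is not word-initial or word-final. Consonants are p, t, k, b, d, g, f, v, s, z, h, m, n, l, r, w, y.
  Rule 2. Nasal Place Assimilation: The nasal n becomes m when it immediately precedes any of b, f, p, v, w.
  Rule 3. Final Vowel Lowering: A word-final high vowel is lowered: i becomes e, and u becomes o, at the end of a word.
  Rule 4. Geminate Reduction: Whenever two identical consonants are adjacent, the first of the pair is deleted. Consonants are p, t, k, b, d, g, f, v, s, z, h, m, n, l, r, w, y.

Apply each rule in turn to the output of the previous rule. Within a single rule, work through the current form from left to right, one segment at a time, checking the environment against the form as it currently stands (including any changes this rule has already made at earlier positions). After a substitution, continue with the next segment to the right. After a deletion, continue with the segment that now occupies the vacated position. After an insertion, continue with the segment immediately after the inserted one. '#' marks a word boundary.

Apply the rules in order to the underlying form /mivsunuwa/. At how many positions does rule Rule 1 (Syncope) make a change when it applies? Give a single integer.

3

Rule 1 Syncope: [mivsunuwa] → [mvsnwa]
Rule 2 Nasal Place Assimilation: [mvsnwa] → [mvsmwa]
Rule 3 Final Vowel Lowering: no change — [mvsmwa]
Rule 4 Geminate Reduction: no change — [mvsmwa]
Rule Rule 1 changed 3 position(s).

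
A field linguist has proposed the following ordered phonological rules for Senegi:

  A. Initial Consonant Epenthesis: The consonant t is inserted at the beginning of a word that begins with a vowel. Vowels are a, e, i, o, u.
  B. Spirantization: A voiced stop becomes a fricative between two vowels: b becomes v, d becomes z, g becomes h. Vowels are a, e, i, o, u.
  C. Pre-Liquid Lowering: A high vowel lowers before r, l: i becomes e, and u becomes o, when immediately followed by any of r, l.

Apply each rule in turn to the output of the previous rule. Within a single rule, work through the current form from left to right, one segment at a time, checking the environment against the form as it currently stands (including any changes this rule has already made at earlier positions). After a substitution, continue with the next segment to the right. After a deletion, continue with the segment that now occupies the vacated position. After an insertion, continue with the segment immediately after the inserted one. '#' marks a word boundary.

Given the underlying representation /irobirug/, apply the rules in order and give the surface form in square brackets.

A Initial Consonant Epenthesis: [irobirug] → [tirobirug]
B Spirantization: [tirobirug] → [tirovirug]
C Pre-Liquid Lowering: [tirovirug] → [teroverug]

[teroverug]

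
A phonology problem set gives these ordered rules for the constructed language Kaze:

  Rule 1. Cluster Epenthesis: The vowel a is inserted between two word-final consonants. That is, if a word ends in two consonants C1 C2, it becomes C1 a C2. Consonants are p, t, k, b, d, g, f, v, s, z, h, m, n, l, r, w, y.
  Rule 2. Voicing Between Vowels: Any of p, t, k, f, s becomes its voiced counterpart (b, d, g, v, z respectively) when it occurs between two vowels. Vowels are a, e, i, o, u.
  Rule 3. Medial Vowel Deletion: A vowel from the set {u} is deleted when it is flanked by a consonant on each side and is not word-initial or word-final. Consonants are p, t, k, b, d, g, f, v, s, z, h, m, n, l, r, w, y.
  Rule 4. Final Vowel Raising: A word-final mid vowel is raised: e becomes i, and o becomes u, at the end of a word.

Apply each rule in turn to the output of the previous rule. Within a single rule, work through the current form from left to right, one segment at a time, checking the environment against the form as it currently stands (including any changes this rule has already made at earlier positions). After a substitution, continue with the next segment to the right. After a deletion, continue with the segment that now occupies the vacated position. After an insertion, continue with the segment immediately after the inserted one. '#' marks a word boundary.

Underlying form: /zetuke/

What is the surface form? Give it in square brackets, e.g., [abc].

Rule 1 Cluster Epenthesis: no change — [zetuke]
Rule 2 Voicing Between Vowels: [zetuke] → [zeduge]
Rule 3 Medial Vowel Deletion: [zeduge] → [zedge]
Rule 4 Final Vowel Raising: [zedge] → [zedgi]

[zedgi]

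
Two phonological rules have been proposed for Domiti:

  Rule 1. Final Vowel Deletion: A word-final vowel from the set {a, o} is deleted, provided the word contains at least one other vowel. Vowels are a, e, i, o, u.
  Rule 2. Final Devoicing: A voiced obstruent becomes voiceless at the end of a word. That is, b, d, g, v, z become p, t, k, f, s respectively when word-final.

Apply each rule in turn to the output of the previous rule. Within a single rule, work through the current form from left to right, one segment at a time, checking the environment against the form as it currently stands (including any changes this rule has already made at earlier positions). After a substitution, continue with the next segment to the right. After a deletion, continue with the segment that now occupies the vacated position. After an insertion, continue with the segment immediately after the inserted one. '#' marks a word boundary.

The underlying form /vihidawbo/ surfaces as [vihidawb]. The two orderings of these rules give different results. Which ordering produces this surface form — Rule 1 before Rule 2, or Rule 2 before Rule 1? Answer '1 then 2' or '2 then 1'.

2 then 1

Order 1 then 2:
  1 Final Vowel Deletion: [vihidawbo] → [vihidawb]
  2 Final Devoicing: [vihidawb] → [vihidawp]
  result: [vihidawp]
Order 2 then 1:
  2 Final Devoicing: no change — [vihidawbo]
  1 Final Vowel Deletion: [vihidawbo] → [vihidawb]
  result: [vihidawb]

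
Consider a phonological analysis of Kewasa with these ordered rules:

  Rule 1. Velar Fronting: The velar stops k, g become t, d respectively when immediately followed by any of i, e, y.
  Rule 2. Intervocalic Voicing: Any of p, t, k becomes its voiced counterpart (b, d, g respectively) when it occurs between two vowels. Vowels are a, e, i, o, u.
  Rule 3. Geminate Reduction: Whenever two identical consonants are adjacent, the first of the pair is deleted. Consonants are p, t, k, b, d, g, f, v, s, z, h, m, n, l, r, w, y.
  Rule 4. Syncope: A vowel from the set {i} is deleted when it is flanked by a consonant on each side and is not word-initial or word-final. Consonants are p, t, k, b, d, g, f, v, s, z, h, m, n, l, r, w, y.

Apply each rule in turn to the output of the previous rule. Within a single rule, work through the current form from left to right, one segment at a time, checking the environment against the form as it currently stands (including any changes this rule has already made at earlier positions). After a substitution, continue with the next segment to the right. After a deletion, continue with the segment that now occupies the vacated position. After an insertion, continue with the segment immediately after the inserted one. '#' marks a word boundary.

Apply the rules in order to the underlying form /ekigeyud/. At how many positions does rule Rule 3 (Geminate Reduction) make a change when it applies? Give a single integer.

Rule 1 Velar Fronting: [ekigeyud] → [etideyud]
Rule 2 Intervocalic Voicing: [etideyud] → [edideyud]
Rule 3 Geminate Reduction: no change — [edideyud]
Rule 4 Syncope: [edideyud] → [eddeyud]
Rule Rule 3 changed 0 position(s).

0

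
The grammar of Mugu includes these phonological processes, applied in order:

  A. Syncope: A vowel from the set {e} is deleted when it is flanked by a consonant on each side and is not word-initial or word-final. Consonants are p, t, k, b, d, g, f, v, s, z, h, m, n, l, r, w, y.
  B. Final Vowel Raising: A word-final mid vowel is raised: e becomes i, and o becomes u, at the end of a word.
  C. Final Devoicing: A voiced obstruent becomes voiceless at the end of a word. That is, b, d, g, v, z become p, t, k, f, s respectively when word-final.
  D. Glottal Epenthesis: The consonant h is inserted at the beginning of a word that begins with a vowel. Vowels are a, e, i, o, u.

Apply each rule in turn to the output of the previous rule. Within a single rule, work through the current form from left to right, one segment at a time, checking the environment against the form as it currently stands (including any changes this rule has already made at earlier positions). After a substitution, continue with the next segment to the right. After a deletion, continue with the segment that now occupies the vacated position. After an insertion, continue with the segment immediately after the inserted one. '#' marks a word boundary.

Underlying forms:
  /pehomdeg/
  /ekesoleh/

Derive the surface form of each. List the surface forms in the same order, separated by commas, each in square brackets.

[phomdk], [heksolh]

/pehomdeg/:
  A Syncope: [pehomdeg] → [phomdg]
  B Final Vowel Raising: no change — [phomdg]
  C Final Devoicing: [phomdg] → [phomdk]
  D Glottal Epenthesis: no change — [phomdk]
/ekesoleh/:
  A Syncope: [ekesoleh] → [eksolh]
  B Final Vowel Raising: no change — [eksolh]
  C Final Devoicing: no change — [eksolh]
  D Glottal Epenthesis: [eksolh] → [heksolh]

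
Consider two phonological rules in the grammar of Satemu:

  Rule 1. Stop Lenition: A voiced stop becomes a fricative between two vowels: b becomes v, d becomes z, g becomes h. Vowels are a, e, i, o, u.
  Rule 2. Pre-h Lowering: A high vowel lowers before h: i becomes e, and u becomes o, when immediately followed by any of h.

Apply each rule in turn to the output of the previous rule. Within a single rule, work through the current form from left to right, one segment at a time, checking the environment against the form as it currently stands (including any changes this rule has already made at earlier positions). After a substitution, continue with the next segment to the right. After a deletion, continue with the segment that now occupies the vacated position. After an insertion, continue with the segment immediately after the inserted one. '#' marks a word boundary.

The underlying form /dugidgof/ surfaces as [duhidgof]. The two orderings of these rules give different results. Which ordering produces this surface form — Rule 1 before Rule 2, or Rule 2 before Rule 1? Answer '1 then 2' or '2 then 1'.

2 then 1

Order 1 then 2:
  1 Stop Lenition: [dugidgof] → [duhidgof]
  2 Pre-h Lowering: [duhidgof] → [dohidgof]
  result: [dohidgof]
Order 2 then 1:
  2 Pre-h Lowering: no change — [dugidgof]
  1 Stop Lenition: [dugidgof] → [duhidgof]
  result: [duhidgof]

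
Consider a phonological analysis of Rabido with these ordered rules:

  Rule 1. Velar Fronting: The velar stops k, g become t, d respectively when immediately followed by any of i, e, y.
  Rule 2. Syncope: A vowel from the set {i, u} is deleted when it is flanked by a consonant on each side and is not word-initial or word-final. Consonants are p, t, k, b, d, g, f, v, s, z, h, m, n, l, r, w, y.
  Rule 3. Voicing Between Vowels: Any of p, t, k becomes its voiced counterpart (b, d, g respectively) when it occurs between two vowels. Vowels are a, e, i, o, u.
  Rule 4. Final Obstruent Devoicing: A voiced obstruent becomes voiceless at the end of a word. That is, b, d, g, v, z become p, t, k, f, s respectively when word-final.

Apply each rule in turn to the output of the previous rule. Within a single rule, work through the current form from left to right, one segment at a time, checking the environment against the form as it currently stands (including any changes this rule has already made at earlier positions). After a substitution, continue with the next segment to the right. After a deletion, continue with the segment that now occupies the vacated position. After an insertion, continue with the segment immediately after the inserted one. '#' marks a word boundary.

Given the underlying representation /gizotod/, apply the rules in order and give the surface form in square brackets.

Rule 1 Velar Fronting: [gizotod] → [dizotod]
Rule 2 Syncope: [dizotod] → [dzotod]
Rule 3 Voicing Between Vowels: [dzotod] → [dzodod]
Rule 4 Final Obstruent Devoicing: [dzodod] → [dzodot]

[dzodot]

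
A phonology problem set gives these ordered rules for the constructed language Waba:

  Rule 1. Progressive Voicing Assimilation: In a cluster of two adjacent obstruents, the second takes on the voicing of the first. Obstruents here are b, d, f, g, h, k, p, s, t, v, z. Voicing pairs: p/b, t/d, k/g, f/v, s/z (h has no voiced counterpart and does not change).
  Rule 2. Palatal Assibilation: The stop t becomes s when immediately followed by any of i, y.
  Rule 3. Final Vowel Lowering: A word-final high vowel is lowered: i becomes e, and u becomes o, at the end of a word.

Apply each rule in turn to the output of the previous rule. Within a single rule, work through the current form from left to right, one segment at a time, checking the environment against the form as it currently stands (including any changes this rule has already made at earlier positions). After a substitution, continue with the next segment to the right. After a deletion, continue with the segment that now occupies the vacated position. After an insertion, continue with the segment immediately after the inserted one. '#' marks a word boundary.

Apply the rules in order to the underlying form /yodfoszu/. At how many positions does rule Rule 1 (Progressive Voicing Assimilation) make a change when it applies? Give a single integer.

Rule 1 Progressive Voicing Assimilation: [yodfoszu] → [yodvossu]
Rule 2 Palatal Assibilation: no change — [yodvossu]
Rule 3 Final Vowel Lowering: [yodvossu] → [yodvosso]
Rule Rule 1 changed 2 position(s).

2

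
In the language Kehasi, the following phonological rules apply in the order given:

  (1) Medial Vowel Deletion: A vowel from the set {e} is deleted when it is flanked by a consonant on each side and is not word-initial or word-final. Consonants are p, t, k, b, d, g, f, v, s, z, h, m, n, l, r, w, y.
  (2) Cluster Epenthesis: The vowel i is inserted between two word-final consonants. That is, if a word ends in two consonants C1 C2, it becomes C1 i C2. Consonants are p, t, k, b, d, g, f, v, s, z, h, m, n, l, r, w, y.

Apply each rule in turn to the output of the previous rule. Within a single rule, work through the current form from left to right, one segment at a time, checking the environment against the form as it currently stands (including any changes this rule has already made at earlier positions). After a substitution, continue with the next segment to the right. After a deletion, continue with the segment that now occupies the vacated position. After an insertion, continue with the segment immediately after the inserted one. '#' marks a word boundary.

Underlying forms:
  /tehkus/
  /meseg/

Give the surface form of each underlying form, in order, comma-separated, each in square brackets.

/tehkus/:
  (1) Medial Vowel Deletion: [tehkus] → [thkus]
  (2) Cluster Epenthesis: no change — [thkus]
/meseg/:
  (1) Medial Vowel Deletion: [meseg] → [msg]
  (2) Cluster Epenthesis: [msg] → [msig]

[thkus], [msig]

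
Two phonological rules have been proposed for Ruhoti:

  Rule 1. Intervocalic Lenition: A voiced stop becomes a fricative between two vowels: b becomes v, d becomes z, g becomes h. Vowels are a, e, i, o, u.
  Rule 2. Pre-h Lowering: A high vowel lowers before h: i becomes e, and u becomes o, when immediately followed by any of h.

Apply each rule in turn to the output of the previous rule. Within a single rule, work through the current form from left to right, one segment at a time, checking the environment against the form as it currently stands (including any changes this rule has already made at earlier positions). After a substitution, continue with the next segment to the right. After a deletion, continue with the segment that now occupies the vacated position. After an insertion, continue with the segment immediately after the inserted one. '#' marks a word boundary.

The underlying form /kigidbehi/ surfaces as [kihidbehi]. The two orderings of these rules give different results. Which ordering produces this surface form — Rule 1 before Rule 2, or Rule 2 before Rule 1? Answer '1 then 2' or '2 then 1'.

2 then 1

Order 1 then 2:
  1 Intervocalic Lenition: [kigidbehi] → [kihidbehi]
  2 Pre-h Lowering: [kihidbehi] → [kehidbehi]
  result: [kehidbehi]
Order 2 then 1:
  2 Pre-h Lowering: no change — [kigidbehi]
  1 Intervocalic Lenition: [kigidbehi] → [kihidbehi]
  result: [kihidbehi]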